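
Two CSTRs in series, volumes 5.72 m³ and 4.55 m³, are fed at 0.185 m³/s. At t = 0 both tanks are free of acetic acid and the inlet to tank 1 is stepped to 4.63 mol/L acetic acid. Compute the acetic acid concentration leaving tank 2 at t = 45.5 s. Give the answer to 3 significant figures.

Species balance on tank i: dCᵢ/dt = (Cᵢ₋₁ − Cᵢ)/τᵢ with τᵢ = Vᵢ/Q.
τ₁ = 5.72/0.185 = 30.919 s; τ₂ = 4.55/0.185 = 24.595 s.
Solving the cascade with C₁(0)=C₂(0)=0 gives C₂(t) = C_in[1 − (τ₁ e^(−t/τ₁) − τ₂ e^(−t/τ₂))/(τ₁ − τ₂)].
At t = 45.5: e^(−t/τ₁) = 0.22956, e^(−t/τ₂) = 0.15724.
C₂ = 4.63·[1 − (30.919·0.22956 − 24.595·0.15724)/(6.3243)] = 4.63·0.48918 = 2.2649 mol/L.

2.26 mol/L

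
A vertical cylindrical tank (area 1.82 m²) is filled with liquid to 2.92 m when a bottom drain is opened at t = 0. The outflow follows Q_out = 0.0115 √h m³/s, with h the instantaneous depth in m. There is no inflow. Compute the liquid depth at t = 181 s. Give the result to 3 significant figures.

1.29 m

A dh/dt = −Q_out = −0.0115 √h.
Separate and integrate: 2(√h − √h₀) = −(0.0115/A) t.
√h = √2.92 − 0.0115·181/(2·1.82) = 1.7088 − 0.57184 = 1.1370.
h = 1.1370² = 1.2927 m.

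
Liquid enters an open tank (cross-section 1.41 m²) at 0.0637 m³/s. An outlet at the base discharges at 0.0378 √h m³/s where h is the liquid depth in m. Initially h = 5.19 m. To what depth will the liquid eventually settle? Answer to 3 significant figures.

2.84 m

A dh/dt = Q_in − 0.0378 √h. Steady state requires inflow = outflow:
Q_in = 0.0378 √h_ss ⇒ √h_ss = 0.0637/0.0378 = 1.6852.
h_ss = 1.6852² = 2.8398 m. (Since h₀ = 5.19 m > h_ss, the level will fall toward this value.)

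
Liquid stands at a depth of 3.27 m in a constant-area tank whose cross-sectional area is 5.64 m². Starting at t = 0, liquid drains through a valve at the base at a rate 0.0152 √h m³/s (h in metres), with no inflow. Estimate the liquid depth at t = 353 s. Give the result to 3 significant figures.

Mass balance (ρ constant): A dh/dt = −0.0152 √h.
Separate and integrate: 2(√h − √h₀) = −(0.0152/A) t.
√h = √3.27 − 0.0152·353/(2·5.64) = 1.8083 − 0.47567 = 1.3326.
h = 1.3326² = 1.7759 m.

1.78 m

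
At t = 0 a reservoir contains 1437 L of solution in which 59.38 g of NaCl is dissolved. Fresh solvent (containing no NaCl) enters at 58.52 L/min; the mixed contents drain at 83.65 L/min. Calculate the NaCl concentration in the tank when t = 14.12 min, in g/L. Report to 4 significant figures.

Let m(t) be the amount of NaCl. Volume: V(t) = V₀ + (Q_in − Q_out) t = 1437 − 25.1300 t; V(14.12) = 1082.16 L.
Solute balance: dm/dt = 0 − Q_out C = −Q_out m/V(t).
Separate: dm/m = −Q_out dt/V(t) ⇒ ln(m/m₀) = −(Q_out/(Q_in−Q_out)) ln(V/V₀).
m = m₀ (V₀/V)^(Q_out/(Q_in−Q_out)) = 59.38 × (1437/1082.16)^(-3.32869) = 23.1029 g.
C = m/V = 23.1029/1082.16 = 0.0213488 g/L.

0.02135 g/L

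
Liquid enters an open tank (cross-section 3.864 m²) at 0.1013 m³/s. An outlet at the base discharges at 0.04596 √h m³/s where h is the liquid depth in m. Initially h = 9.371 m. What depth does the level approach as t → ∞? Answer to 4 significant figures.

4.858 m

A dh/dt = Q_in − 0.04596 √h. Steady state requires inflow = outflow:
Q_in = 0.04596 √h_ss ⇒ √h_ss = 0.1013/0.04596 = 2.20409.
h_ss = 2.20409² = 4.85801 m. (Since h₀ = 9.371 m > h_ss, the level will fall toward this value.)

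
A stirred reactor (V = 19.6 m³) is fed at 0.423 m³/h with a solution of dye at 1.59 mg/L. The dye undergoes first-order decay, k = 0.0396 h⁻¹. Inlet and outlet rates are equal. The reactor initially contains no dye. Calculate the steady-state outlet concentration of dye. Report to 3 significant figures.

0.561 mg/L

Species balance: V dC/dt = Q C_in − Q C − k V C.
Steady state (dC/dt = 0): C_ss = Q C_in/(Q + kV) = C_in/(1 + kV/Q).
C_ss = 0.423·1.59/(0.423 + 0.0396·19.6) = 0.67257/1.1992 = 0.56087 mg/L.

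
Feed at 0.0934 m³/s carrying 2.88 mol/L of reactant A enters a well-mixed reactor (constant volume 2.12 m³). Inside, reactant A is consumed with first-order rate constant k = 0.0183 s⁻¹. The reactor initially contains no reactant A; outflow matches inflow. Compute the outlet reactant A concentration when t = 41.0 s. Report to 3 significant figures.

Accumulation = in − out − consumed: V dC/dt = Q C_in − Q C − k V C.
This is linear with rate a = Q/V + k = 0.062357 s⁻¹.
C_ss = Q C_in/(Q + kV) = 2.0348 mol/L; C(t) = C_ss + (C₀ − C_ss) e^(−a t).
C(41.0) = 2.0348 + (-2.0348)·e^(−0.062357·41.0) = 2.0348 + (-2.0348)·0.077566 = 1.8770 mol/L.

1.88 mol/L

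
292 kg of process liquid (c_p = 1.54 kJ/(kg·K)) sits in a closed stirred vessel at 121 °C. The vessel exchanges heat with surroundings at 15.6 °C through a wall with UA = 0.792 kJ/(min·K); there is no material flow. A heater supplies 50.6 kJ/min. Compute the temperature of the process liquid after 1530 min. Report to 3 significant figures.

Energy balance: M c_p dT/dt = −UA(T − T_amb) + Q̇.
dT/dt = (T_ss − T)/τ with T_ss = T_amb + Q̇/UA = 15.6 + 50.6/0.792 = 79.489 °C, τ = M c_p/UA = 292·1.54/0.792 = 567.78 min.
Integrating: T(t) = T_ss + (T₀ − T_ss) e^(−t/τ).
T(1530) = 79.489 + (41.511)·0.067562 = 82.293 °C.

82.3 °C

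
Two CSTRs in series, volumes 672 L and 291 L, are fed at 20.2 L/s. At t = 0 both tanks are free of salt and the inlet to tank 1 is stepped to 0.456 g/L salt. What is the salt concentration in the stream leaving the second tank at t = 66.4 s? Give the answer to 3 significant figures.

Each tank obeys Vᵢ dCᵢ/dt = Q(Cᵢ₋₁ − Cᵢ), so τᵢ = Vᵢ/Q.
τ₁ = 672/20.2 = 33.267 s; τ₂ = 291/20.2 = 14.406 s.
Solving the cascade with C₁(0)=C₂(0)=0 gives C₂(t) = C_in[1 − (τ₁ e^(−t/τ₁) − τ₂ e^(−t/τ₂))/(τ₁ − τ₂)].
At t = 66.4: e^(−t/τ₁) = 0.13588, e^(−t/τ₂) = 0.0099597.
C₂ = 0.456·[1 − (33.267·0.13588 − 14.406·0.0099597)/(18.861)] = 0.456·0.76794 = 0.35018 g/L.

0.350 g/L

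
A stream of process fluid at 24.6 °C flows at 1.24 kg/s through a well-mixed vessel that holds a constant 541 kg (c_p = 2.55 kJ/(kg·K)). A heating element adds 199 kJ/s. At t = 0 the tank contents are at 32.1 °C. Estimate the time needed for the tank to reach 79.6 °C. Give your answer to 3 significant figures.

848 s

M c_p dT/dt = ṁ c_p (T_in − T) + Q̇.
τ = M/ṁ = 436.29 s; T_ss = T_in + Q̇/(ṁ c_p) = 87.535 °C.
T(t) = T_ss + (T₀ − T_ss) e^(−t/τ). Set T = 79.6:
e^(−t/τ) = (79.6 − 87.535)/(32.1 − 87.535) = 0.14314
t = −436.29 · ln(0.14314) = 848.12 s.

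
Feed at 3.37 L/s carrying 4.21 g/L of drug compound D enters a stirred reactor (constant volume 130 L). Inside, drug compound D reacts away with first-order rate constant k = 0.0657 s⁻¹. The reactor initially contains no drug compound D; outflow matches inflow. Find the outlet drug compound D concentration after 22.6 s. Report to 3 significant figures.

V dC/dt = Q(C_in − C) − k V C.
This is linear with rate a = Q/V + k = 0.091623 s⁻¹.
C_ss = Q C_in/(Q + kV) = 1.1911 g/L; C(t) = C_ss + (C₀ − C_ss) e^(−a t).
C(22.6) = 1.1911 + (-1.1911)·e^(−0.091623·22.6) = 1.1911 + (-1.1911)·0.12610 = 1.0409 g/L.

1.04 g/L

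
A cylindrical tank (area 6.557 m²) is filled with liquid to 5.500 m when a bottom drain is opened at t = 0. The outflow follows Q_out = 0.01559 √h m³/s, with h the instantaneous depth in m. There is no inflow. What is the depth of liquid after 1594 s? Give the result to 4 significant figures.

0.2027 m

Unsteady balance on liquid volume: A dh/dt = −0.01559 √h.
∫ h^(−1/2) dh = −(0.01559/A) ∫ dt, giving 2√h = 2√h₀ − (0.01559/A) t.
√h = √5.500 − 0.01559·1594/(2·6.557) = 2.34521 − 1.89496 = 0.450251.
h = 0.450251² = 0.202726 m.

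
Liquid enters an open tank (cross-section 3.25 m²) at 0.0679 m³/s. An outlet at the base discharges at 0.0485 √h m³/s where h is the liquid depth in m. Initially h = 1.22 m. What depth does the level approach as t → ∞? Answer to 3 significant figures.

Level balance: A dh/dt = 0.0679 − 0.0485 √h. Setting dh/dt = 0:
Q_in = 0.0485 √h_ss ⇒ √h_ss = 0.0679/0.0485 = 1.4000.
h_ss = 1.4000² = 1.9600 m. (Since h₀ = 1.22 m < h_ss, the level will rise toward this value.)

1.96 m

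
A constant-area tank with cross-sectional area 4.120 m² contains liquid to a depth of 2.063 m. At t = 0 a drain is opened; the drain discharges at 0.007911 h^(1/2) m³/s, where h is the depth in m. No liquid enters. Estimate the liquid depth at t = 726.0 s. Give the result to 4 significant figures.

A dh/dt = −Q_out = −0.007911 √h.
This is separable: 2 d(√h)/dt = −0.007911/A, so √h = √h₀ − (0.007911/(2A)) t.
√h = √2.063 − 0.007911·726.0/(2·4.120) = 1.43631 − 0.697013 = 0.739302.
h = 0.739302² = 0.546567 m.

0.5466 m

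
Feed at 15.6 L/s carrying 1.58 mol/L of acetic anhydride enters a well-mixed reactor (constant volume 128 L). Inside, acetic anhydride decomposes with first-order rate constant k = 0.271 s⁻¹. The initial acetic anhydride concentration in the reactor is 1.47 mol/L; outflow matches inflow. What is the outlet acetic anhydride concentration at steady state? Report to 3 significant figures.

0.490 mol/L

Species balance: V dC/dt = Q C_in − Q C − k V C.
Steady state (dC/dt = 0): C_ss = Q C_in/(Q + kV) = C_in/(1 + kV/Q).
C_ss = 15.6·1.58/(15.6 + 0.271·128) = 24.648/50.288 = 0.49014 mol/L.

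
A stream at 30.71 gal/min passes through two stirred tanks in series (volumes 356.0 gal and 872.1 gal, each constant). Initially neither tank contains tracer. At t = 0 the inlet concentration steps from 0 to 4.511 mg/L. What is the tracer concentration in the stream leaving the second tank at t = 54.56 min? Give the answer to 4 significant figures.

3.423 mg/L

Time constants: τᵢ = Vᵢ/Q for each well-mixed tank.
τ₁ = 356.0/30.71 = 11.5923 min; τ₂ = 872.1/30.71 = 28.3979 min.
Tank 1: C₁ = C_in(1 − e^(−t/τ₁)). Tank 2 (τ₁ ≠ τ₂): C₂ = C_in[1 − (τ₁ e^(−t/τ₁) − τ₂ e^(−t/τ₂))/(τ₁ − τ₂)].
At t = 54.56: e^(−t/τ₁) = 0.00903575, e^(−t/τ₂) = 0.146421.
C₂ = 4.511·[1 − (11.5923·0.00903575 − 28.3979·0.146421)/(-16.8056)] = 4.511·0.758812 = 3.42300 mg/L.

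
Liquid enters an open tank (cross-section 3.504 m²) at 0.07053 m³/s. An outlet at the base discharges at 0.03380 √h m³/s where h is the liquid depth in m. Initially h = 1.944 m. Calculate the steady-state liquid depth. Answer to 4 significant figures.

Mass balance (ρ constant): A dh/dt = Q_in − 0.03380 √h. At steady state dh/dt = 0:
Q_in = 0.03380 √h_ss ⇒ √h_ss = 0.07053/0.03380 = 2.08669.
h_ss = 2.08669² = 4.35426 m. (Since h₀ = 1.944 m < h_ss, the level will rise toward this value.)

4.354 m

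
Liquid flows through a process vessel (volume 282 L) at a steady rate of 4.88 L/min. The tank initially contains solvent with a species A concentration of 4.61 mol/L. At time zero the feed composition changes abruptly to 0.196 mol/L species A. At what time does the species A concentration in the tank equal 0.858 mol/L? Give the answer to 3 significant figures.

110 min

Species balance: V dC/dt = Q(C_in − C) ⇒ τ = V/Q = 57.787 min.
C(t) = C_in + (C₀ − C_in) e^(−t/τ). Set C = 0.858 and solve for t:
e^(−t/τ) = (C − C_in)/(C₀ − C_in) = (0.858 − 0.196)/(4.61 − 0.196) = 0.14998
t = −τ ln(…) = 57.787 × 1.8973 = 109.64 min.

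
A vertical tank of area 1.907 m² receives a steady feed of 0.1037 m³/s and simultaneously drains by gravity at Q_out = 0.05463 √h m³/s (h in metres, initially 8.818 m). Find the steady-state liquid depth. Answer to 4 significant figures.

3.603 m

Level balance: A dh/dt = 0.1037 − 0.05463 √h. Setting dh/dt = 0:
Q_in = 0.05463 √h_ss ⇒ √h_ss = 0.1037/0.05463 = 1.89822.
h_ss = 1.89822² = 3.60326 m. (Since h₀ = 8.818 m > h_ss, the level will fall toward this value.)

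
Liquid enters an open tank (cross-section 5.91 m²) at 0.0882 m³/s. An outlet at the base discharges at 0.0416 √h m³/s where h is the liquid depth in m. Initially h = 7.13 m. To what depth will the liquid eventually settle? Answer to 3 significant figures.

4.50 m

A dh/dt = Q_in − 0.0416 √h. Steady state requires inflow = outflow:
Q_in = 0.0416 √h_ss ⇒ √h_ss = 0.0882/0.0416 = 2.1202.
h_ss = 2.1202² = 4.4952 m. (Since h₀ = 7.13 m > h_ss, the level will fall toward this value.)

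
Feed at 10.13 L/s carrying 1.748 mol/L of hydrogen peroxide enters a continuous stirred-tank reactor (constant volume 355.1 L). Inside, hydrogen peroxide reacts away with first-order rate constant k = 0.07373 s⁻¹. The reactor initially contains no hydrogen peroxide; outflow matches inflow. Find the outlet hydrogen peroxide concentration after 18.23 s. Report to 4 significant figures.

V dC/dt = Q(C_in − C) − k V C.
dC/dt = (Q/V) C_in − (Q/V + k) C; effective rate a = Q/V + k = 0.0285272 + 0.07373 = 0.102257 s⁻¹.
C_ss = Q C_in/(Q + kV) = 0.487648 mol/L; C(t) = C_ss + (C₀ − C_ss) e^(−a t).
C(18.23) = 0.487648 + (-0.487648)·e^(−0.102257·18.23) = 0.487648 + (-0.487648)·0.155028 = 0.412049 mol/L.

0.4120 mol/L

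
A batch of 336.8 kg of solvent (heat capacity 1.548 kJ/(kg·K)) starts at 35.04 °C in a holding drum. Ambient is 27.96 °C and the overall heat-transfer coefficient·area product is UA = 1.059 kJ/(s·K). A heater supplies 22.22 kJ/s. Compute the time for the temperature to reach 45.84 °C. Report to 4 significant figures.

M c_p dT/dt = −UA(T − T_amb) + Q̇.
τ = M c_p/UA = 492.320 s; T_ss = T_amb + Q̇/UA = 27.96 + 22.22/1.059 = 48.9421 °C.
T(t) = T_ss + (T₀ − T_ss)e^(−t/τ); set T = 45.84:
t = −τ ln[(T − T_ss)/(T₀ − T_ss)] = −492.320 · ln(0.223137) = 738.465 s.

738.5 s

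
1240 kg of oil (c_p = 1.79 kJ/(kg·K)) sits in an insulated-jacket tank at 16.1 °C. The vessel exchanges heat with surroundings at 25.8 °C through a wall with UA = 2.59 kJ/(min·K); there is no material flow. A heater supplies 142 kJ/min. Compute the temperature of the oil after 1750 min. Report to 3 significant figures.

72.3 °C

Lumped-capacitance energy balance: M c_p dT/dt = UA(T_amb − T) + Q̇.
dT/dt = (T_ss − T)/τ with T_ss = T_amb + Q̇/UA = 25.8 + 142/2.59 = 80.626 °C, τ = M c_p/UA = 1240·1.79/2.59 = 856.99 min.
T approaches T_ss exponentially: T(t) = T_ss + (T₀ − T_ss) e^(−t/τ).
T(1750) = 80.626 + (-64.526)·0.12976 = 72.253 °C.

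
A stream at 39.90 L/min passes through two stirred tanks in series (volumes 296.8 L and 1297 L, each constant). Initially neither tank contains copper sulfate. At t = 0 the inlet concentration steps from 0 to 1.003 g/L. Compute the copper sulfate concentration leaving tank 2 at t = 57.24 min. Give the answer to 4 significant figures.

Time constants: τᵢ = Vᵢ/Q for each well-mixed tank.
τ₁ = 296.8/39.90 = 7.43860 min; τ₂ = 1297/39.90 = 32.5063 min.
Solving the cascade with C₁(0)=C₂(0)=0 gives C₂(t) = C_in[1 − (τ₁ e^(−t/τ₁) − τ₂ e^(−t/τ₂))/(τ₁ − τ₂)].
At t = 57.24: e^(−t/τ₁) = 0.000455097, e^(−t/τ₂) = 0.171892.
C₂ = 1.003·[1 − (7.43860·0.000455097 − 32.5063·0.171892)/(-25.0677)] = 1.003·0.777236 = 0.779568 g/L.

0.7796 g/L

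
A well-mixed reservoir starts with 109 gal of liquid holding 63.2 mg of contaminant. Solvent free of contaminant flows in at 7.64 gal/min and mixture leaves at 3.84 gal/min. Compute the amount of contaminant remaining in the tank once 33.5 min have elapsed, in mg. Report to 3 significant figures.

28.9 mg

Let m(t) be the amount of contaminant. Volume: V(t) = V₀ + (Q_in − Q_out) t = 109 + 3.8000 t; V(33.5) = 236.30 gal.
Solute balance: dm/dt = 0 − Q_out C = −Q_out m/V(t).
Separate: dm/m = −Q_out dt/V(t) ⇒ ln(m/m₀) = −(Q_out/(Q_in−Q_out)) ln(V/V₀).
m = m₀ (V₀/V)^(Q_out/(Q_in−Q_out)) = 63.2 × (109/236.30)^(1.0105) = 28.916 mg.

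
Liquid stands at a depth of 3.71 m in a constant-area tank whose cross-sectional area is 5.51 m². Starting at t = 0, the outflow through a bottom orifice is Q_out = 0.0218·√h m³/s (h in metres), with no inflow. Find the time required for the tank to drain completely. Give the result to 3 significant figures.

With no inflow, A dh/dt = −0.0218 √h.
∫ h^(−1/2) dh = −(0.0218/A) ∫ dt, giving 2√h = 2√h₀ − (0.0218/A) t.
Set h = 0: 2√h₀ = (0.0218/A) t_empty ⇒ t_empty = 2A√h₀/0.0218.
t_empty = 2·5.51·√3.71/0.0218 = 11.020·1.9261/0.0218 = 973.67 s.

974 s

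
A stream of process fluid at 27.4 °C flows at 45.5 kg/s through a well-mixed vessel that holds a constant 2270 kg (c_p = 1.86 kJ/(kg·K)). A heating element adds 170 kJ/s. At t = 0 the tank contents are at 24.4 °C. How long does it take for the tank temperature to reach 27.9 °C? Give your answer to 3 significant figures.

M c_p dT/dt = ṁ c_p (T_in − T) + Q̇.
τ = M/ṁ = 49.890 s; T_ss = T_in + Q̇/(ṁ c_p) = 29.409 °C.
T(t) = T_ss + (T₀ − T_ss) e^(−t/τ). Set T = 27.9:
e^(−t/τ) = (27.9 − 29.409)/(24.4 − 29.409) = 0.30122
t = −49.890 · ln(0.30122) = 59.864 s.

59.9 s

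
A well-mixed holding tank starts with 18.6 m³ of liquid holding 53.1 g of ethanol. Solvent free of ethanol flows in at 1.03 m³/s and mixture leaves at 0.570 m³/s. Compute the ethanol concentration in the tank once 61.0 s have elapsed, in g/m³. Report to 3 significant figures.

Total volume: dV/dt = Q_in − Q_out = 0.46000 m³/s, so V(t) = 18.6 + 0.46000 t and V(61.0) = 46.660 m³.
No ethanol enters, so dm/dt = −Q_out · (m/V).
dm/m = −Q_out dt/(V₀ + 0.46000 t); integrating gives ln(m/m₀) = −(Q_out/(Q_in−Q_out)) ln(V/V₀).
m = m₀ (V₀/V)^(Q_out/(Q_in−Q_out)) = 53.1 × (18.6/46.660)^(1.2391) = 16.988 g.
C = m/V = 16.988/46.660 = 0.36408 g/m³.

0.364 g/m³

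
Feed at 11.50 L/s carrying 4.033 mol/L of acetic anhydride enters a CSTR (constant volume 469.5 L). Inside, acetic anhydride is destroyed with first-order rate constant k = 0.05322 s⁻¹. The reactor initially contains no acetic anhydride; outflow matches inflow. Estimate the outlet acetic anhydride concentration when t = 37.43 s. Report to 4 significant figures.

1.202 mol/L

Species balance: V dC/dt = Q C_in − Q C − k V C.
dC/dt = (Q/V) C_in − (Q/V + k) C; effective rate a = Q/V + k = 0.0244941 + 0.05322 = 0.0777141 s⁻¹.
C_ss = Q C_in/(Q + kV) = 1.27113 mol/L; C(t) = C_ss + (C₀ − C_ss) e^(−a t).
C(37.43) = 1.27113 + (-1.27113)·e^(−0.0777141·37.43) = 1.27113 + (-1.27113)·0.0545389 = 1.20181 mol/L.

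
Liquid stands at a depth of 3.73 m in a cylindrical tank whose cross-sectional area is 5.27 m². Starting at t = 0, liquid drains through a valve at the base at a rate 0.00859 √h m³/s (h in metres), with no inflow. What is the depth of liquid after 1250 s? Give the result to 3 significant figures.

A dh/dt = −Q_out = −0.00859 √h.
Separate and integrate: 2(√h − √h₀) = −(0.00859/A) t.
√h = √3.73 − 0.00859·1250/(2·5.27) = 1.9313 − 1.0187 = 0.91258.
h = 0.91258² = 0.83281 m.

0.833 m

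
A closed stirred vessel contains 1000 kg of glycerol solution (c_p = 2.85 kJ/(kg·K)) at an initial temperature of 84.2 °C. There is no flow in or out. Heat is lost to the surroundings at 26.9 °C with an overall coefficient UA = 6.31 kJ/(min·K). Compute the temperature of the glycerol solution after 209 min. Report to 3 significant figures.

Lumped-capacitance energy balance: M c_p dT/dt = UA(T_amb − T).
dT/dt = (T_ss − T)/τ with T_ss = T_amb = 26.900 °C, τ = M c_p/UA = 1000·2.85/6.31 = 451.66 min.
T approaches T_ss exponentially: T(t) = T_ss + (T₀ − T_ss) e^(−t/τ).
T(209) = 26.900 + (57.300)·0.62956 = 62.974 °C.

63.0 °C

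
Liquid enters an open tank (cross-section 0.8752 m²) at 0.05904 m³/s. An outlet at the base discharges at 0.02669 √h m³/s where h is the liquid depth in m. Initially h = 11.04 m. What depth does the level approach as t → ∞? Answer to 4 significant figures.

4.893 m

Level balance: A dh/dt = 0.05904 − 0.02669 √h. Setting dh/dt = 0:
Q_in = 0.02669 √h_ss ⇒ √h_ss = 0.05904/0.02669 = 2.21206.
h_ss = 2.21206² = 4.89323 m. (Since h₀ = 11.04 m > h_ss, the level will fall toward this value.)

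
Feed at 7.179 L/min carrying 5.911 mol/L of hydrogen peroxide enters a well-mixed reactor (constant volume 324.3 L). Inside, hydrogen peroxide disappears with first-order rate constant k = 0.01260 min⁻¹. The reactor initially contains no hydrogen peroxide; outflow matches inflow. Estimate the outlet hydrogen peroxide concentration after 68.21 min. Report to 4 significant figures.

V dC/dt = Q(C_in − C) − k V C.
dC/dt = (Q/V) C_in − (Q/V + k) C; effective rate a = Q/V + k = 0.0221369 + 0.01260 = 0.0347369 min⁻¹.
C_ss = Q C_in/(Q + kV) = 3.76692 mol/L; C(t) = C_ss + (C₀ − C_ss) e^(−a t).
C(68.21) = 3.76692 + (-3.76692)·e^(−0.0347369·68.21) = 3.76692 + (-3.76692)·0.0935364 = 3.41458 mol/L.

3.415 mol/L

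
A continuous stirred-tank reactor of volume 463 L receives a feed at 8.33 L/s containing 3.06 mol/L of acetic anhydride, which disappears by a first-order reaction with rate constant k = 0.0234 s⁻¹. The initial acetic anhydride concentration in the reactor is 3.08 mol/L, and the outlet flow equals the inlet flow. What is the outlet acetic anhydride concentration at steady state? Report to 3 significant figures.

1.33 mol/L

V dC/dt = Q(C_in − C) − k V C.
Steady state (dC/dt = 0): C_ss = Q C_in/(Q + kV) = C_in/(1 + kV/Q).
C_ss = 8.33·3.06/(8.33 + 0.0234·463) = 25.490/19.164 = 1.3301 mol/L.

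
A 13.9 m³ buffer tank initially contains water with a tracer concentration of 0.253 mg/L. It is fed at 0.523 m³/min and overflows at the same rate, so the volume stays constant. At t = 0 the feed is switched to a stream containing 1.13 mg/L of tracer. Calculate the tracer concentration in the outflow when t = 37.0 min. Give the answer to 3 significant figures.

Mass balance on the solute (V constant): V dC/dt = Q(C_in − C).
Time constant τ = V/Q = 13.9/0.523 = 26.577 min.
Integrating: C(t) = C_in + (C₀ − C_in) e^(−t/τ).
C(37.0) = 1.13 + (0.253 − 1.13)·e^(−37.0/26.577) = 1.13 + (-0.87700)·0.24854 = 0.91203 mg/L.

0.912 mg/L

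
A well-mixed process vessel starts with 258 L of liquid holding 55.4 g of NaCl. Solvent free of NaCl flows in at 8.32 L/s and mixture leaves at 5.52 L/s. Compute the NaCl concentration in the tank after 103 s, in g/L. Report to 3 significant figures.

Let m(t) be the amount of NaCl. Volume: V(t) = V₀ + (Q_in − Q_out) t = 258 + 2.8000 t; V(103) = 546.40 L.
Species balance (pure solvent in): dm/dt = −Q_out · m/V(t).
Separate: dm/m = −Q_out dt/V(t) ⇒ ln(m/m₀) = −(Q_out/(Q_in−Q_out)) ln(V/V₀).
m = m₀ (V₀/V)^(Q_out/(Q_in−Q_out)) = 55.4 × (258/546.40)^(1.9714) = 12.619 g.
C = m/V = 12.619/546.40 = 0.023096 g/L.

0.0231 g/L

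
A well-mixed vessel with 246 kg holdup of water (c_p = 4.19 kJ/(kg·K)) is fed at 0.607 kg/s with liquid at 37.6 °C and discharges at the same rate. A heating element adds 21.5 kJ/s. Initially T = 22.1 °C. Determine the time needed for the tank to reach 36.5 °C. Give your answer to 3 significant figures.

373 s

First-law balance (no shaft work): M c_p dT/dt = ṁ c_p (T_in − T) + 21.5.
τ = M/ṁ = 405.27 s; T_ss = T_in + Q̇/(ṁ c_p) = 46.053 °C.
T(t) = T_ss + (T₀ − T_ss) e^(−t/τ). Set T = 36.5:
e^(−t/τ) = (36.5 − 46.053)/(22.1 − 46.053) = 0.39883
t = −405.27 · ln(0.39883) = 372.53 s.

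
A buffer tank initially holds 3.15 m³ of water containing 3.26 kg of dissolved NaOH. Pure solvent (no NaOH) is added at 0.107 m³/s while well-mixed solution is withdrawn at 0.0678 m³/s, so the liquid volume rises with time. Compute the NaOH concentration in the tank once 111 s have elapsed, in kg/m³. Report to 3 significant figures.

0.0969 kg/m³

Total volume: dV/dt = Q_in − Q_out = 0.039200 m³/s, so V(t) = 3.15 + 0.039200 t and V(111) = 7.5012 m³.
Species balance (pure solvent in): dm/dt = −Q_out · m/V(t).
dm/m = −Q_out dt/(V₀ + 0.039200 t); integrating gives ln(m/m₀) = −(Q_out/(Q_in−Q_out)) ln(V/V₀).
m = m₀ (V₀/V)^(Q_out/(Q_in−Q_out)) = 3.26 × (3.15/7.5012)^(1.7296) = 0.72690 kg.
C = m/V = 0.72690/7.5012 = 0.096904 kg/m³.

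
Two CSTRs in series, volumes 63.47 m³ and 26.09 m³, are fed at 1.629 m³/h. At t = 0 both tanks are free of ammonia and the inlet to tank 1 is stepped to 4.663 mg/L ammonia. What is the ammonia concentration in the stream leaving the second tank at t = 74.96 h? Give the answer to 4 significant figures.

3.537 mg/L

Species balance on tank i: dCᵢ/dt = (Cᵢ₋₁ − Cᵢ)/τᵢ with τᵢ = Vᵢ/Q.
τ₁ = 63.47/1.629 = 38.9626 h; τ₂ = 26.09/1.629 = 16.0160 h.
Tank 1: C₁ = C_in(1 − e^(−t/τ₁)). Tank 2 (τ₁ ≠ τ₂): C₂ = C_in[1 − (τ₁ e^(−t/τ₁) − τ₂ e^(−t/τ₂))/(τ₁ − τ₂)].
At t = 74.96: e^(−t/τ₁) = 0.146037, e^(−t/τ₂) = 0.00927594.
C₂ = 4.663·[1 − (38.9626·0.146037 − 16.0160·0.00927594)/(22.9466)] = 4.663·0.758509 = 3.53693 mg/L.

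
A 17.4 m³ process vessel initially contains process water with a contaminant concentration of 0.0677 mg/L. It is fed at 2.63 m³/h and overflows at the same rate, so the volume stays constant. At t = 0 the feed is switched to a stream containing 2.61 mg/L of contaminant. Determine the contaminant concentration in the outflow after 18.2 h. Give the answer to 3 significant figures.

Species balance on the tank: V dC/dt = Q(C_in − C).
Time constant τ = V/Q = 17.4/2.63 = 6.6160 h.
Integrating: C(t) = C_in + (C₀ − C_in) e^(−t/τ).
C(18.2) = 2.61 + (0.0677 − 2.61)·e^(−18.2/6.6160) = 2.61 + (-2.5423)·0.063869 = 2.4476 mg/L.

2.45 mg/L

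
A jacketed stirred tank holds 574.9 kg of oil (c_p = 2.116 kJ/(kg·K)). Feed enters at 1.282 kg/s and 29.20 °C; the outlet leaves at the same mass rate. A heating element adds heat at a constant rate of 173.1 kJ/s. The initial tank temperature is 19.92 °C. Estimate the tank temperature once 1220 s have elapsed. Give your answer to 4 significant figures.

88.20 °C

M c_p dT/dt = ṁ c_p (T_in − T) + Q̇.
Rearrange: dT/dt = (T_ss − T)/τ with τ = M/ṁ = 448.440 s and T_ss = T_in + Q̇/(ṁ c_p) = 93.0107 °C.
Integrating: T(t) = T_ss + (T₀ − T_ss) e^(−t/τ).
T(1220) = 93.0107 + (-73.0907)·e^(−1220/448.440) = 93.0107 + (-73.0907)·0.0658390 = 88.1985 °C.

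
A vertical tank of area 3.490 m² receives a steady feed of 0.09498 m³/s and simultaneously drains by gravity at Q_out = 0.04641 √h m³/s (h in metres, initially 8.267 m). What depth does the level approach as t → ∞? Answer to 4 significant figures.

4.188 m

Unsteady balance on liquid volume: A dh/dt = Q_in − 0.04641 √h. At steady state dh/dt = 0:
Q_in = 0.04641 √h_ss ⇒ √h_ss = 0.09498/0.04641 = 2.04654.
h_ss = 2.04654² = 4.18833 m. (Since h₀ = 8.267 m > h_ss, the level will fall toward this value.)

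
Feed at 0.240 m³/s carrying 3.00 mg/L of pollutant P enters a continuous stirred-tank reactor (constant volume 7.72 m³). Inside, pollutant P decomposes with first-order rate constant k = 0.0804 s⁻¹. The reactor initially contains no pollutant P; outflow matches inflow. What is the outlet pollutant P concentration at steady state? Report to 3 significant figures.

Species balance: V dC/dt = Q C_in − Q C − k V C.
At steady state: 0 = Q C_in − (Q + kV) C_ss, so C_ss = Q C_in/(Q + kV).
C_ss = 0.240·3.00/(0.240 + 0.0804·7.72) = 0.72000/0.86069 = 0.83654 mg/L.

0.837 mg/L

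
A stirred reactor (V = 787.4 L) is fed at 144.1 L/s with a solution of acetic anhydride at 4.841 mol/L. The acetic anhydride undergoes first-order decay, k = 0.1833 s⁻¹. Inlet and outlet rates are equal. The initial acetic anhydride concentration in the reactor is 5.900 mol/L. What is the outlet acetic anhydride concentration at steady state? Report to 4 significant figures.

Species balance: V dC/dt = Q C_in − Q C − k V C.
Steady state (dC/dt = 0): C_ss = Q C_in/(Q + kV) = C_in/(1 + kV/Q).
C_ss = 144.1·4.841/(144.1 + 0.1833·787.4) = 697.588/288.430 = 2.41857 mol/L.

2.419 mol/L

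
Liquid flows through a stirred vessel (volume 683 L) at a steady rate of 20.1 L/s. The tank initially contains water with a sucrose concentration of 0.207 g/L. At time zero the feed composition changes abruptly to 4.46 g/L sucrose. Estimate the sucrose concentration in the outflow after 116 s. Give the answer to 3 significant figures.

Transient balance on the dissolved component: V dC/dt = Q(C_in − C).
Rewrite as dC/dt + C/τ = C_in/τ, τ = V/Q = 33.980 s.
C approaches C_in exponentially: C(t) = C_in + (C₀ − C_in) e^(−t/τ).
C(116) = 4.46 + (0.207 − 4.46)·e^(−116/33.980) = 4.46 + (-4.2530)·0.032917 = 4.3200 g/L.

4.32 g/L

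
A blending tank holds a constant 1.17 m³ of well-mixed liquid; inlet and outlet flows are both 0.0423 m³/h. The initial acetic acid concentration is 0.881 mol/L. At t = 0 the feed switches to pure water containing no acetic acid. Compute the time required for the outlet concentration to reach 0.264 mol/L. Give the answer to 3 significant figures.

Species balance: V dC/dt = Q(C_in − C) ⇒ τ = V/Q = 27.660 h.
C(t) = C_in + (C₀ − C_in) e^(−t/τ). Set C = 0.264 and solve for t:
e^(−t/τ) = (C − C_in)/(C₀ − C_in) = (0.264 − 0)/(0.881 − 0) = 0.29966
t = −τ ln(…) = 27.660 × 1.2051 = 33.333 h.

33.3 h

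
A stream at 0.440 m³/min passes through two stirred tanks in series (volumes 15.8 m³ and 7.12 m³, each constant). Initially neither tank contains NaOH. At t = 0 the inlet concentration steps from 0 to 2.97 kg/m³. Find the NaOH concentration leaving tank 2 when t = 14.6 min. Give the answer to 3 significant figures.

0.358 kg/m³

Each tank obeys Vᵢ dCᵢ/dt = Q(Cᵢ₋₁ − Cᵢ), so τᵢ = Vᵢ/Q.
τ₁ = 15.8/0.440 = 35.909 min; τ₂ = 7.12/0.440 = 16.182 min.
Solving the cascade with C₁(0)=C₂(0)=0 gives C₂(t) = C_in[1 − (τ₁ e^(−t/τ₁) − τ₂ e^(−t/τ₂))/(τ₁ − τ₂)].
At t = 14.6: e^(−t/τ₁) = 0.66592, e^(−t/τ₂) = 0.40566.
C₂ = 2.97·[1 − (35.909·0.66592 − 16.182·0.40566)/(19.727)] = 2.97·0.12059 = 0.35815 kg/m³.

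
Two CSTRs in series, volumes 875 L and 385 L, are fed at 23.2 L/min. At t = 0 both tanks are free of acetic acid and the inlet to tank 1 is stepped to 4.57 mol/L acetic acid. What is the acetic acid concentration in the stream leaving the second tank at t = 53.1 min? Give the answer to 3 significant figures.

Species balance on tank i: dCᵢ/dt = (Cᵢ₋₁ − Cᵢ)/τᵢ with τᵢ = Vᵢ/Q.
τ₁ = 875/23.2 = 37.716 min; τ₂ = 385/23.2 = 16.595 min.
Tank 1: C₁ = C_in(1 − e^(−t/τ₁)). Tank 2 (τ₁ ≠ τ₂): C₂ = C_in[1 − (τ₁ e^(−t/τ₁) − τ₂ e^(−t/τ₂))/(τ₁ − τ₂)].
At t = 53.1: e^(−t/τ₁) = 0.24465, e^(−t/τ₂) = 0.040771.
C₂ = 4.57·[1 − (37.716·0.24465 − 16.595·0.040771)/(21.121)] = 4.57·0.59515 = 2.7198 mol/L.

2.72 mol/L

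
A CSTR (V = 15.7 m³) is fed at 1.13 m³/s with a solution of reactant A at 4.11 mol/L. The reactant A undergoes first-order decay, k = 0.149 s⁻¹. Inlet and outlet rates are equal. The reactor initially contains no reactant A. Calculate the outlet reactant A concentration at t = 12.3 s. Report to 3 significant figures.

1.25 mol/L

Accumulation = in − out − consumed: V dC/dt = Q C_in − Q C − k V C.
This is linear with rate a = Q/V + k = 0.22097 s⁻¹.
C_ss = Q C_in/(Q + kV) = 1.3387 mol/L; C(t) = C_ss + (C₀ − C_ss) e^(−a t).
C(12.3) = 1.3387 + (-1.3387)·e^(−0.22097·12.3) = 1.3387 + (-1.3387)·0.066008 = 1.2503 mol/L.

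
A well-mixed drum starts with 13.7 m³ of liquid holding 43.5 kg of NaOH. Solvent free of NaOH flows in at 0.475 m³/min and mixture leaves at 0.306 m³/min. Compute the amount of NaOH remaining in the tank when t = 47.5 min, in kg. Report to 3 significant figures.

Let m(t) be the amount of NaOH. Volume: V(t) = V₀ + (Q_in − Q_out) t = 13.7 + 0.16900 t; V(47.5) = 21.727 m³.
Species balance (pure solvent in): dm/dt = −Q_out · m/V(t).
Separate: dm/m = −Q_out dt/V(t) ⇒ ln(m/m₀) = −(Q_out/(Q_in−Q_out)) ln(V/V₀).
m = m₀ (V₀/V)^(Q_out/(Q_in−Q_out)) = 43.5 × (13.7/21.727)^(1.8107) = 18.873 kg.

18.9 kg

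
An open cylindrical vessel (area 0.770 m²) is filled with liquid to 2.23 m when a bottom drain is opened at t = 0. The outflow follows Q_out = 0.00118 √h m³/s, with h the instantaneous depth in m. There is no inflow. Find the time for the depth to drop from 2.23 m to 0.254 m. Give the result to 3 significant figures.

1290 s

Unsteady balance on liquid volume: A dh/dt = −0.00118 √h.
Separate and integrate: 2(√h − √h₀) = −(0.00118/A) t.
t = 2A(√h₀ − √h)/0.00118 = 2·0.770·(√2.23 − √0.254)/0.00118
  = 1.5400 × (1.4933 − 0.50398) / 0.00118 = 1291.2 s.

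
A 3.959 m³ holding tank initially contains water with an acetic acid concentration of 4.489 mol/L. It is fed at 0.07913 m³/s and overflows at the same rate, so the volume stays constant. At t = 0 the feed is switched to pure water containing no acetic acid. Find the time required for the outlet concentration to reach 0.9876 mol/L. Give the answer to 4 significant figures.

Species balance: V dC/dt = Q(C_in − C) ⇒ τ = V/Q = 50.0316 s.
C(t) = C_in + (C₀ − C_in) e^(−t/τ). Set C = 0.9876 and solve for t:
e^(−t/τ) = (C − C_in)/(C₀ − C_in) = (0.9876 − 0)/(4.489 − 0) = 0.220004
t = −τ ln(…) = 50.0316 × 1.51411 = 75.7532 s.

75.75 s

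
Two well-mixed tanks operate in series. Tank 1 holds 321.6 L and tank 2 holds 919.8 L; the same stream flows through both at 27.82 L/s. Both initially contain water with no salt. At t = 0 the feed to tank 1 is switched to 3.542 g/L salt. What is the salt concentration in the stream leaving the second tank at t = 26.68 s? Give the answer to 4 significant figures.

Each tank obeys Vᵢ dCᵢ/dt = Q(Cᵢ₋₁ − Cᵢ), so τᵢ = Vᵢ/Q.
τ₁ = 321.6/27.82 = 11.5600 s; τ₂ = 919.8/27.82 = 33.0625 s.
Solving the cascade with C₁(0)=C₂(0)=0 gives C₂(t) = C_in[1 − (τ₁ e^(−t/τ₁) − τ₂ e^(−t/τ₂))/(τ₁ − τ₂)].
At t = 26.68: e^(−t/τ₁) = 0.0994647, e^(−t/τ₂) = 0.446215.
C₂ = 3.542·[1 − (11.5600·0.0994647 − 33.0625·0.446215)/(-21.5025)] = 3.542·0.367368 = 1.30122 g/L.

1.301 g/L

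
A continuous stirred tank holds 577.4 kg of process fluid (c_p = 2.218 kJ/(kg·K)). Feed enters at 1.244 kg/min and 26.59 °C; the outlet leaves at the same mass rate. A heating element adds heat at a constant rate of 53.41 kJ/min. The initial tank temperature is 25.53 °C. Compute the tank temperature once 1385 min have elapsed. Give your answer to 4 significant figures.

Heat balance on the well-mixed liquid: M c_p dT/dt = ṁ c_p (T_in − T) + 53.41.
Rearrange: dT/dt = (T_ss − T)/τ with τ = M/ṁ = 464.148 min and T_ss = T_in + Q̇/(ṁ c_p) = 45.9471 °C.
Integrating: T(t) = T_ss + (T₀ − T_ss) e^(−t/τ).
T(1385) = 45.9471 + (-20.4171)·e^(−1385/464.148) = 45.9471 + (-20.4171)·0.0505920 = 44.9142 °C.

44.91 °C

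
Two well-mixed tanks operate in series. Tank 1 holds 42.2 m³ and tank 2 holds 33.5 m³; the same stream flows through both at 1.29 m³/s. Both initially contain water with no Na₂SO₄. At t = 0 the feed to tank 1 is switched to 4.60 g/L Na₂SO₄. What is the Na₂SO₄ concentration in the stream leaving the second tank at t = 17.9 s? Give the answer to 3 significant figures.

Time constants: τᵢ = Vᵢ/Q for each well-mixed tank.
τ₁ = 42.2/1.29 = 32.713 s; τ₂ = 33.5/1.29 = 25.969 s.
Tank 1: C₁ = C_in(1 − e^(−t/τ₁)). Tank 2 (τ₁ ≠ τ₂): C₂ = C_in[1 − (τ₁ e^(−t/τ₁) − τ₂ e^(−t/τ₂))/(τ₁ − τ₂)].
At t = 17.9: e^(−t/τ₁) = 0.57858, e^(−t/τ₂) = 0.50194.
C₂ = 4.60·[1 − (32.713·0.57858 − 25.969·0.50194)/(6.7442)] = 4.60·0.12630 = 0.58098 g/L.

0.581 g/L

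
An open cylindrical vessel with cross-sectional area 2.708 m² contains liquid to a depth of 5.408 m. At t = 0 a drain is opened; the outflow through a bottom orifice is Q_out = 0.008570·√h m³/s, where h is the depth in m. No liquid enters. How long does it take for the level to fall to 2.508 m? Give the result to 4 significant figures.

468.8 s

A dh/dt = −Q_out = −0.008570 √h.
This is separable: 2 d(√h)/dt = −0.008570/A, so √h = √h₀ − (0.008570/(2A)) t.
t = 2A(√h₀ − √h)/0.008570 = 2·2.708·(√5.408 − √2.508)/0.008570
  = 5.41600 × (2.32551 − 1.58367) / 0.008570 = 468.825 s.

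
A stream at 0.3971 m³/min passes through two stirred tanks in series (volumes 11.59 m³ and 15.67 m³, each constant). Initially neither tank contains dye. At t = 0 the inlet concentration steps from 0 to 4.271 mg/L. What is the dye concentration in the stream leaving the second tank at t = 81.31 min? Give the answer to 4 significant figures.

2.930 mg/L

Each tank obeys Vᵢ dCᵢ/dt = Q(Cᵢ₋₁ − Cᵢ), so τᵢ = Vᵢ/Q.
τ₁ = 11.59/0.3971 = 29.1866 min; τ₂ = 15.67/0.3971 = 39.4611 min.
Solving the cascade with C₁(0)=C₂(0)=0 gives C₂(t) = C_in[1 − (τ₁ e^(−t/τ₁) − τ₂ e^(−t/τ₂))/(τ₁ − τ₂)].
At t = 81.31: e^(−t/τ₁) = 0.0616756, e^(−t/τ₂) = 0.127389.
C₂ = 4.271·[1 − (29.1866·0.0616756 − 39.4611·0.127389)/(-10.2745)] = 4.271·0.685940 = 2.92965 mg/L.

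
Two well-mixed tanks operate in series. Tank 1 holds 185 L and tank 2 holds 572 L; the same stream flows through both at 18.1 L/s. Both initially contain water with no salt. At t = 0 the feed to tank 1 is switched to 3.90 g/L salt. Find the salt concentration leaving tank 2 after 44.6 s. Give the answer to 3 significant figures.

2.52 g/L

Each tank obeys Vᵢ dCᵢ/dt = Q(Cᵢ₋₁ − Cᵢ), so τᵢ = Vᵢ/Q.
τ₁ = 185/18.1 = 10.221 s; τ₂ = 572/18.1 = 31.602 s.
Solving the cascade with C₁(0)=C₂(0)=0 gives C₂(t) = C_in[1 − (τ₁ e^(−t/τ₁) − τ₂ e^(−t/τ₂))/(τ₁ − τ₂)].
At t = 44.6: e^(−t/τ₁) = 0.012733, e^(−t/τ₂) = 0.24383.
C₂ = 3.90·[1 − (10.221·0.012733 − 31.602·0.24383)/(-21.381)] = 3.90·0.64570 = 2.5182 g/L.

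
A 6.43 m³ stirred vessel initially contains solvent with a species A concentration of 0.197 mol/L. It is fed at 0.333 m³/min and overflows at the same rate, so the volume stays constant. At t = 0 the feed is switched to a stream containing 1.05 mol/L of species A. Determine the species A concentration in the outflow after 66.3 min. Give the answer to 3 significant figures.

Mass balance on the solute (V constant): V dC/dt = Q(C_in − C).
So dC/dt = (C_in − C)/τ with τ = V/Q = 6.43/0.333 = 19.309 min.
Solution: C(t) = C_in + (C₀ − C_in) e^(−t/τ).
C(66.3) = 1.05 + (0.197 − 1.05)·e^(−66.3/19.309) = 1.05 + (-0.85300)·0.032271 = 1.0225 mol/L.

1.02 mol/L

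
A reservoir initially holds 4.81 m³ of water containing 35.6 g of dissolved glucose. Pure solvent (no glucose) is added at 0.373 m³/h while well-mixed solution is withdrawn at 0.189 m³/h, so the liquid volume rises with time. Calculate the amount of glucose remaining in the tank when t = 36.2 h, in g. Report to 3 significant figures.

14.6 g

Total volume: dV/dt = Q_in − Q_out = 0.18400 m³/h, so V(t) = 4.81 + 0.18400 t and V(36.2) = 11.471 m³.
Solute balance: dm/dt = 0 − Q_out C = −Q_out m/V(t).
dm/m = −Q_out dt/(V₀ + 0.18400 t); integrating gives ln(m/m₀) = −(Q_out/(Q_in−Q_out)) ln(V/V₀).
m = m₀ (V₀/V)^(Q_out/(Q_in−Q_out)) = 35.6 × (4.81/11.471)^(1.0272) = 14.580 g.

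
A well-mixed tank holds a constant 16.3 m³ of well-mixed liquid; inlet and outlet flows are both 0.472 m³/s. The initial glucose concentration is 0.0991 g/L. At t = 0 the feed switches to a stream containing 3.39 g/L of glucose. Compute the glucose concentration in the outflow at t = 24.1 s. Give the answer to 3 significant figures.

1.75 g/L

Accumulation = in − out for the solute gives V dC/dt = Q(C_in − C).
Rewrite as dC/dt + C/τ = C_in/τ, τ = V/Q = 34.534 s.
C approaches C_in exponentially: C(t) = C_in + (C₀ − C_in) e^(−t/τ).
C(24.1) = 3.39 + (0.0991 − 3.39)·e^(−24.1/34.534) = 3.39 + (-3.2909)·0.49765 = 1.7523 g/L.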